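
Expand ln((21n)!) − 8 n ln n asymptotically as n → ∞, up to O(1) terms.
ln((21n)!) − 8 n ln n = 13 n ln n + 21(ln 21 − 1) n + (1/2) ln(2π·21n) + O(1/n)

Stirling: ln((21n)!) = 21n ln(21n) − 21n + (1/2) ln(2π·21n) + O(1/n).
Expand 21n ln(21n) = 21n (ln n + ln 21) = 21n ln n + 21n ln 21.
Subtract 8n ln n: leading term is (21 − 8) n ln n = 13 n ln n. The next term is 21n ln 21 − 21n = 21(ln 21 − 1) n. Then the (1/2) ln(2π·21n) correction.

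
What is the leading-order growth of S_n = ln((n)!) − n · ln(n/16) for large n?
S_n ~ n · (ln 16 − 1) + O(ln n)

Stirling: ln((n)!) = n ln(n) − n + O(ln n).
  S_n = n ln(n) − n − n ln(n/16) + O(ln n)
      = n ln(n) − n ln n + n ln 16 − n + O(ln n)
      = n ln 16 − n + O(ln n)
      = n (ln 16 − 1) + O(ln n).
Numerically ln(16) − 1 ≈ 1.7726.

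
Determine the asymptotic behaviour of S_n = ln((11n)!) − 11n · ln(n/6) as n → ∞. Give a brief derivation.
S_n ~ 11n · (ln 66 − 1) + O(ln n)

Stirling: ln((11n)!) = 11n ln(11n) − 11n + O(ln n).
  S_n = 11n ln(11n) − 11n − 11n ln(n/6) + O(ln n)
      = 11n ln(11n) − 11n ln n + 11n ln 6 − 11n + O(ln n)
      = 11n ln 11 + 11n ln 6 − 11n + O(ln n)
      = 11n (ln 66 − 1) + O(ln n).
Numerically ln(66) − 1 ≈ 3.1897.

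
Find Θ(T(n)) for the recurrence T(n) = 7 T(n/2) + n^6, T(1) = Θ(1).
T(n) = Θ(n^6)

log_2 7 ≈ 2.807. f(n) = n^6 dominates n^(log_2 7) since 6 > 2.807, and the regularity condition a·f(n/b) = 7·(n/2)^6 = (7/64)·n^6 ≤ c·f(n) holds with c = 7/64 ≈ 0.109 < 1. So this is Case 3: T(n) = Θ(f(n)) = Θ(n^6).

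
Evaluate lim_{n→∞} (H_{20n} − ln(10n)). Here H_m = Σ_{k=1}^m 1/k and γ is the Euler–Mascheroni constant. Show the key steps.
lim = ln 2 + γ

By Euler-Maclaurin, H_m = ln m + γ + O(1/m). So
  H_{20n} − ln(10n) = ln(20n) + γ − ln(10n) + O(1/n)
                       = ln(20/10) + γ + O(1/n).
Hence the limit is ln(20/10) + γ (= ln 2).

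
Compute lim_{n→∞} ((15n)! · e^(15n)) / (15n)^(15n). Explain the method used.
lim = ∞

Stirling: (15n)! ~ sqrt(2π·15n) · (15n/e)^(15n). Hence
  (15n)! · e^(15n) / (15n)^(15n) ~ sqrt(2π·15n) = sqrt(2π·15) · sqrt(n) → ∞.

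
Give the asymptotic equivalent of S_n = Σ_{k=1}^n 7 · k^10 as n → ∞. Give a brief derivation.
S_n ~ 7 · n^11 / 11

By integral comparison (Euler-Maclaurin), Σ_{k=1}^n 7 · k^10 = 7 · ∫_0^n x^10 dx + O(n^10) = 7 · n^11/11 + O(n^10). (Equivalently, Faulhaber's formula gives the same leading term.)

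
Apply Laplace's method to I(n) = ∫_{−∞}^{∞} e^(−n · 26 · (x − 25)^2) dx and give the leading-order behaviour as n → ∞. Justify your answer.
I(n) = sqrt(π/(26n))

Here φ(x) = 26 · (x − 25)^2 has its unique minimum at x* = 25 with φ(x*) = 0 and φ''(x*) = 52. Laplace's method gives
  I(n) ~ e^(−n φ(x*)) · sqrt(2π / (n · φ''(x*))) = sqrt(2π / (52n)) = sqrt(π/(26n)).
This is exact: substituting u = (x − 25)·sqrt(26n) gives I(n) = (1/sqrt(26n)) ∫_{−∞}^{∞} e^(−u^2) du = sqrt(π/(26n)).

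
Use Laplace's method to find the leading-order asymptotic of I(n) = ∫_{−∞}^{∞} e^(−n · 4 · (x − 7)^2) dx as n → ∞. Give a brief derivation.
I(n) = sqrt(π/(4n))

Here φ(x) = 4 · (x − 7)^2 has its unique minimum at x* = 7 with φ(x*) = 0 and φ''(x*) = 8. Laplace's method gives
  I(n) ~ e^(−n φ(x*)) · sqrt(2π / (n · φ''(x*))) = sqrt(2π / (8n)) = sqrt(π/(4n)).
This is exact: substituting u = (x − 7)·sqrt(4n) gives I(n) = (1/sqrt(4n)) ∫_{−∞}^{∞} e^(−u^2) du = sqrt(π/(4n)).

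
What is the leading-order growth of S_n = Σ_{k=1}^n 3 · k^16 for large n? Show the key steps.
S_n ~ 3 · n^17 / 17

By integral comparison (Euler-Maclaurin), Σ_{k=1}^n 3 · k^16 = 3 · ∫_0^n x^16 dx + O(n^16) = 3 · n^17/17 + O(n^16). (Equivalently, Faulhaber's formula gives the same leading term.)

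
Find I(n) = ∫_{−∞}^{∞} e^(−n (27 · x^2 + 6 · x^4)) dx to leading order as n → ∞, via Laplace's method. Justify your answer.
I(n) ~ sqrt(π/(27n))

φ(x) = 27 · x^2 + 6 · x^4 has its unique global minimum at x* = 0 (since φ'(x) = 54x + 24x^3 = 0 only at x = 0 for real x with both coefficients positive, and φ → ∞ as |x| → ∞). At x* = 0, φ(0) = 0 and φ''(0) = 54. Laplace's method then gives
  I(n) ~ sqrt(2π / (n · φ''(0))) · e^(−n φ(0)) = sqrt(2π / (54n)) = sqrt(π/(27n)).
The 6 · x^4 term contributes only at subleading order (an O(1/n) relative correction).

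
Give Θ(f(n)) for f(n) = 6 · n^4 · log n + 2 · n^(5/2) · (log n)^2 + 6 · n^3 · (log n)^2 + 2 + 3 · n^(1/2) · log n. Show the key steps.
f(n) ∈ Θ(n^4 · log n)

Compare the terms by growth order. For large n, n^a · (log n)^b dominates n^a' · (log n)^b' iff a > a', or (a = a' and b > b'). Ranking the 5 terms shows the dominant one is 6 · n^4 · log n. Hence f(n) ∈ Θ(n^4 · log n).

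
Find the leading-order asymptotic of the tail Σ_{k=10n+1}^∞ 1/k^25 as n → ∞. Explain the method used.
Σ_{k>10n} 1/k^25 ~ 1/(24 · (10n)^24)

Compare to the integral: ∫_{10n}^∞ x^(−25) dx = [−x^(−24)/24]_{10n}^∞ = 1/((25−1)·(10n)^24). Euler-Maclaurin then gives
  Σ_{k>10n} 1/k^25 = ∫_{10n}^∞ dx/x^25 − 1/(2·(10n)^25) + O(1/(10n)^26).
(Equivalently this is ζ(25) − Σ_{k≤10n} 1/k^25.)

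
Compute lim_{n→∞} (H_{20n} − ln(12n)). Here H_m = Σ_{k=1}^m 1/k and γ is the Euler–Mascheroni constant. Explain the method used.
lim = ln(5/3) + γ

By Euler-Maclaurin, H_m = ln m + γ + O(1/m). So
  H_{20n} − ln(12n) = ln(20n) + γ − ln(12n) + O(1/n)
                       = ln(20/12) + γ + O(1/n).
Hence the limit is ln(20/12) + γ (= ln(5/3)).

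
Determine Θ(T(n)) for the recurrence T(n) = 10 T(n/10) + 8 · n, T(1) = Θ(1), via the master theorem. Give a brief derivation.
T(n) = Θ(n log n)

log_10 10 = 1, and f(n) = 8 · n = Θ(n^(log_10 10)). This is Case 2 of the master theorem: T(n) = Θ(f(n) · log n) = Θ(n log n).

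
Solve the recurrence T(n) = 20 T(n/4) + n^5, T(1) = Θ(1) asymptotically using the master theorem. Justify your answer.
T(n) = Θ(n^5)

log_4 20 ≈ 2.161. f(n) = n^5 dominates n^(log_4 20) since 5 > 2.161, and the regularity condition a·f(n/b) = 20·(n/4)^5 = (20/1024)·n^5 ≤ c·f(n) holds with c = 20/1024 ≈ 0.0195 < 1. So this is Case 3: T(n) = Θ(f(n)) = Θ(n^5).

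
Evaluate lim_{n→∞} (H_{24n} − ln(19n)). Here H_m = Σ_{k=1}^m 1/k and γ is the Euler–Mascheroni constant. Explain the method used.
lim = ln(24/19) + γ

By Euler-Maclaurin, H_m = ln m + γ + O(1/m). So
  H_{24n} − ln(19n) = ln(24n) + γ − ln(19n) + O(1/n)
                       = ln(24/19) + γ + O(1/n).
Hence the limit is ln(24/19) + γ.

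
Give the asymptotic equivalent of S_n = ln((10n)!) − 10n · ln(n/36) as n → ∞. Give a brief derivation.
S_n ~ 10n · (ln 360 − 1) + O(ln n)

Stirling: ln((10n)!) = 10n ln(10n) − 10n + O(ln n).
  S_n = 10n ln(10n) − 10n − 10n ln(n/36) + O(ln n)
      = 10n ln(10n) − 10n ln n + 10n ln 36 − 10n + O(ln n)
      = 10n ln 10 + 10n ln 36 − 10n + O(ln n)
      = 10n (ln 360 − 1) + O(ln n).
Numerically ln(360) − 1 ≈ 4.8861.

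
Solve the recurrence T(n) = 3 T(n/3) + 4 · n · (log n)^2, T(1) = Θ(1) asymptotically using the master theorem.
T(n) = Θ(n · (log n)^3)

Here log_3 3 = 1 and f(n) = 4 · n · (log n)^2 = Θ(n^(log_3 3) · (log n)^2). This is the extended Case 2 of the master theorem (f matches the critical exponent up to log factors), giving T(n) = Θ(n^(log_3 3) · (log n)^(2+1)) = Θ(n · (log n)^3).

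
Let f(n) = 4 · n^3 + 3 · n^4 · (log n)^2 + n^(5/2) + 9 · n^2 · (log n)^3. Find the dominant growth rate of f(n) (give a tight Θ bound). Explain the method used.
f(n) ∈ Θ(n^4 · (log n)^2)

Compare the terms by growth order. For large n, n^a · (log n)^b dominates n^a' · (log n)^b' iff a > a', or (a = a' and b > b'). Ranking the 4 terms shows the dominant one is 3 · n^4 · (log n)^2. Hence f(n) ∈ Θ(n^4 · (log n)^2).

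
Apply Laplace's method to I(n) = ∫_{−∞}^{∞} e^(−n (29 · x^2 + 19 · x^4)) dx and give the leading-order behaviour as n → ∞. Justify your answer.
I(n) ~ sqrt(π/(29n))

φ(x) = 29 · x^2 + 19 · x^4 has its unique global minimum at x* = 0 (since φ'(x) = 58x + 76x^3 = 0 only at x = 0 for real x with both coefficients positive, and φ → ∞ as |x| → ∞). At x* = 0, φ(0) = 0 and φ''(0) = 58. Laplace's method then gives
  I(n) ~ sqrt(2π / (n · φ''(0))) · e^(−n φ(0)) = sqrt(2π / (58n)) = sqrt(π/(29n)).
The 19 · x^4 term contributes only at subleading order (an O(1/n) relative correction).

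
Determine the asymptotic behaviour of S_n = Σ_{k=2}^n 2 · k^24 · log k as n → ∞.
S_n ~ 2 · n^25 log n / 25 − 2 · n^25 / 625

By integral comparison, S_n = ∫_1^n 2 · x^24 · log x dx + O(n^24 · log n). For the integral, ∫ x^24 log x dx = n^25 log n / 25 − n^25/625 (integration by parts). Hence S_n ~ 2 · n^25 log n / 25 − 2 · n^25 / 625.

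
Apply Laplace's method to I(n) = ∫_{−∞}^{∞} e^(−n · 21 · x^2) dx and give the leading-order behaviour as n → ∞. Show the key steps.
I(n) = sqrt(π/(21n))

Here φ(x) = 21 · x^2 has its unique minimum at x* = 0 with φ(x*) = 0 and φ''(x*) = 42. Laplace's method gives
  I(n) ~ e^(−n φ(x*)) · sqrt(2π / (n · φ''(x*))) = sqrt(2π / (42n)) = sqrt(π/(21n)).
This is exact: substituting u = (x − 0)·sqrt(21n) gives I(n) = (1/sqrt(21n)) ∫_{−∞}^{∞} e^(−u^2) du = sqrt(π/(21n)).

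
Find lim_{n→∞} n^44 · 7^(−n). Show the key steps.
lim = 0

Exponentials with base > 1 dominate every fixed polynomial: for any fixed c, n^c / 7^n → 0 as n → ∞ (e.g. by the ratio test, or by writing 7^n = e^(n ln 7) and noting e^(n ln 7) / n^c → ∞). Hence n^44 · 7^(−n) = n^44 / 7^n → 0.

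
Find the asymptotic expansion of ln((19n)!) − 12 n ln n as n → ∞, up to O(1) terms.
ln((19n)!) − 12 n ln n = 7 n ln n + 19(ln 19 − 1) n + (1/2) ln(2π·19n) + O(1/n)

Stirling: ln((19n)!) = 19n ln(19n) − 19n + (1/2) ln(2π·19n) + O(1/n).
Expand 19n ln(19n) = 19n (ln n + ln 19) = 19n ln n + 19n ln 19.
Subtract 12n ln n: leading term is (19 − 12) n ln n = 7 n ln n. The next term is 19n ln 19 − 19n = 19(ln 19 − 1) n. Then the (1/2) ln(2π·19n) correction.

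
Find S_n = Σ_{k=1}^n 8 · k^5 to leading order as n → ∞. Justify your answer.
S_n ~ 4 · n^6 / 3

By integral comparison (Euler-Maclaurin), Σ_{k=1}^n 8 · k^5 = 8 · ∫_0^n x^5 dx + O(n^5) = 8 · n^6/6 = 4 · n^6 / 3 + O(n^5). (Equivalently, Faulhaber's formula gives the same leading term.)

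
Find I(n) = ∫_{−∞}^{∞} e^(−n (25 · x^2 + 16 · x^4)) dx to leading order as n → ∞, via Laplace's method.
I(n) ~ sqrt(π/(25n))

φ(x) = 25 · x^2 + 16 · x^4 has its unique global minimum at x* = 0 (since φ'(x) = 50x + 64x^3 = 0 only at x = 0 for real x with both coefficients positive, and φ → ∞ as |x| → ∞). At x* = 0, φ(0) = 0 and φ''(0) = 50. Laplace's method then gives
  I(n) ~ sqrt(2π / (n · φ''(0))) · e^(−n φ(0)) = sqrt(2π / (50n)) = sqrt(π/(25n)).
The 16 · x^4 term contributes only at subleading order (an O(1/n) relative correction).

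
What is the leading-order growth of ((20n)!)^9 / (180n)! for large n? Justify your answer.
((20n)!)^9/(180n)! ~ ((2π·20n)^(8/2) / 3) · 9^(−9·20n)  →  0

Write N = 20n. Stirling: N! ~ sqrt(2π N)(N/e)^N and (9N)! ~ sqrt(2π·9N)·(9N/e)^(9N).
  (N!)^9/(9N)! ~ (2π N)^(9/2) (N/e)^(9N) / [sqrt(2π·9N) (9N/e)^(9N)]
     = (2π N)^(9/2) / sqrt(2π·9N) · (N/(9N))^(9N)
     = (2π N)^((9−1)/2) / 3 · 9^(−9N).
Since 9^9 > 1, the factor 9^(−9N) decays exponentially, so the ratio → 0. Substituting N = 20n gives the stated form.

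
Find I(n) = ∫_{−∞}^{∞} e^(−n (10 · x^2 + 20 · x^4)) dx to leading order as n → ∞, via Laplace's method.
I(n) ~ sqrt(π/(10n))

φ(x) = 10 · x^2 + 20 · x^4 has its unique global minimum at x* = 0 (since φ'(x) = 20x + 80x^3 = 0 only at x = 0 for real x with both coefficients positive, and φ → ∞ as |x| → ∞). At x* = 0, φ(0) = 0 and φ''(0) = 20. Laplace's method then gives
  I(n) ~ sqrt(2π / (n · φ''(0))) · e^(−n φ(0)) = sqrt(2π / (20n)) = sqrt(π/(10n)).
The 20 · x^4 term contributes only at subleading order (an O(1/n) relative correction).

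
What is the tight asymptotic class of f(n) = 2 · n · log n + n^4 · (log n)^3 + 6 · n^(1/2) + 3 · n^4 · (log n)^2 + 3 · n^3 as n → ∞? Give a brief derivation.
f(n) ∈ Θ(n^4 · (log n)^3)

Compare the terms by growth order. For large n, n^a · (log n)^b dominates n^a' · (log n)^b' iff a > a', or (a = a' and b > b'). Ranking the 5 terms shows the dominant one is n^4 · (log n)^3. Hence f(n) ∈ Θ(n^4 · (log n)^3).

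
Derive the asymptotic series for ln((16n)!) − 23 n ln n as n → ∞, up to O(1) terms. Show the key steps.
ln((16n)!) − 23 n ln n = −7 n ln n + 16(ln 16 − 1) n + (1/2) ln(2π·16n) + O(1/n)

Stirling: ln((16n)!) = 16n ln(16n) − 16n + (1/2) ln(2π·16n) + O(1/n).
Expand 16n ln(16n) = 16n (ln n + ln 16) = 16n ln n + 16n ln 16.
Subtract 23n ln n: leading term is (16 − 23) n ln n = −7 n ln n. The next term is 16n ln 16 − 16n = 16(ln 16 − 1) n. Then the (1/2) ln(2π·16n) correction.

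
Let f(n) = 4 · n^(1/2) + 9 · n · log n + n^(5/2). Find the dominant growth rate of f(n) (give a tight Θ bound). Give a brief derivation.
f(n) ∈ Θ(n^(5/2))

Compare the terms by growth order. For large n, n^a · (log n)^b dominates n^a' · (log n)^b' iff a > a', or (a = a' and b > b'). Ranking the 3 terms shows the dominant one is n^(5/2). Hence f(n) ∈ Θ(n^(5/2)).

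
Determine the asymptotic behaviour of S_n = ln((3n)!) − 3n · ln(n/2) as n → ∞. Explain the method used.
S_n ~ 3n · (ln 6 − 1) + O(ln n)

Stirling: ln((3n)!) = 3n ln(3n) − 3n + O(ln n).
  S_n = 3n ln(3n) − 3n − 3n ln(n/2) + O(ln n)
      = 3n ln(3n) − 3n ln n + 3n ln 2 − 3n + O(ln n)
      = 3n ln 3 + 3n ln 2 − 3n + O(ln n)
      = 3n (ln 6 − 1) + O(ln n).
Numerically ln(6) − 1 ≈ 0.7918.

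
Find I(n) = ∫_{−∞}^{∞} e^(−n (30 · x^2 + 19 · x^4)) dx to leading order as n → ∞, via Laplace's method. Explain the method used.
I(n) ~ sqrt(π/(30n))

φ(x) = 30 · x^2 + 19 · x^4 has its unique global minimum at x* = 0 (since φ'(x) = 60x + 76x^3 = 0 only at x = 0 for real x with both coefficients positive, and φ → ∞ as |x| → ∞). At x* = 0, φ(0) = 0 and φ''(0) = 60. Laplace's method then gives
  I(n) ~ sqrt(2π / (n · φ''(0))) · e^(−n φ(0)) = sqrt(2π / (60n)) = sqrt(π/(30n)).
The 19 · x^4 term contributes only at subleading order (an O(1/n) relative correction).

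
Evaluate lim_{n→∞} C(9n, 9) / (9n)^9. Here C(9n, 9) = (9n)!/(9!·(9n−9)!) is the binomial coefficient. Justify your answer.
lim = 1/9! = 1/362880

With N = 9n → ∞: C(N, 9) / N^9 = [N(N−1)…(N−8)] / (9! · N^9) = (1/9!) · 1 · (1 − 1/(9n)) · … · (1 − 8/(9n)). Each factor → 1 as N → ∞, so the limit is 1/9! = 1/362880.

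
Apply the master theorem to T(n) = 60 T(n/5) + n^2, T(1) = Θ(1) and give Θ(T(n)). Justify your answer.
T(n) = Θ(n^(log_5 60))

Master theorem: compare f(n) = n^2 to n^(log_5 60) where log_5 60 ≈ 2.544. Since 2 < log_5 60, we have f(n) = O(n^(log_5 60 − ε)) for some ε > 0 — Case 1. Hence T(n) = Θ(n^(log_5 60)).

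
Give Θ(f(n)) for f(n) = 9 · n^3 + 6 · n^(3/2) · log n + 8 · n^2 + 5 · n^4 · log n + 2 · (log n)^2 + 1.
f(n) ∈ Θ(n^4 · log n)

Compare the terms by growth order. For large n, n^a · (log n)^b dominates n^a' · (log n)^b' iff a > a', or (a = a' and b > b'). Ranking the 6 terms shows the dominant one is 5 · n^4 · log n. Hence f(n) ∈ Θ(n^4 · log n).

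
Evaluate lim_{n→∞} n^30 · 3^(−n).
lim = 0

Exponentials with base > 1 dominate every fixed polynomial: for any fixed c, n^c / 3^n → 0 as n → ∞ (e.g. by the ratio test, or by writing 3^n = e^(n ln 3) and noting e^(n ln 3) / n^c → ∞). Hence n^30 · 3^(−n) = n^30 / 3^n → 0.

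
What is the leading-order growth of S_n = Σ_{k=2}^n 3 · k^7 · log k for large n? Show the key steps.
S_n ~ 3 · n^8 log n / 8 − 3 · n^8 / 64

By integral comparison, S_n = ∫_1^n 3 · x^7 · log x dx + O(n^7 · log n). For the integral, ∫ x^7 log x dx = n^8 log n / 8 − n^8/64 (integration by parts). Hence S_n ~ 3 · n^8 log n / 8 − 3 · n^8 / 64.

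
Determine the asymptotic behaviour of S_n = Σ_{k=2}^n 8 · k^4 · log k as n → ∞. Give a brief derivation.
S_n ~ 8 · n^5 log n / 5 − 8 · n^5 / 25

By integral comparison, S_n = ∫_1^n 8 · x^4 · log x dx + O(n^4 · log n). For the integral, ∫ x^4 log x dx = n^5 log n / 5 − n^5/25 (integration by parts). Hence S_n ~ 8 · n^5 log n / 5 − 8 · n^5 / 25.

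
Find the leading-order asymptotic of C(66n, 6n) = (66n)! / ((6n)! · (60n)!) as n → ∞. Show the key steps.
C(66n, 6n) ~ (285311670611/10000000000)^(6n) · sqrt(11/(20π·6n))

Write N = 6n. Apply Stirling to each factorial:
  (11N)! ~ sqrt(2π·11N) · (11N/e)^(11N),
  N! ~ sqrt(2π N) · (N/e)^N,
  (10N)! ~ sqrt(2π·10N) · (10N/e)^(10N).
The exponential factors combine to (11N)^(11N) / (N^N · (10N)^(10N)) = 11^(11N)/10^(10N) = (11^11/10^10)^N = (285311670611/10000000000)^N.
The square-root prefactors combine to sqrt(2π·11N) / (sqrt(2π N)·sqrt(2π·10N)) = sqrt(11 / (2π·10·N)) = sqrt(11/(20π·6n)).
Substituting N = 6n: C(66n, 6n) ~ (285311670611/10000000000)^(6n) · sqrt(11/(20π·6n)).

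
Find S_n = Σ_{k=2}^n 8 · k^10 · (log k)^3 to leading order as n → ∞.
S_n ~ 8 · n^11 · (log n)^3 / 11

By integral comparison, S_n = ∫_1^n 8 · x^10 · (log x)^3 dx + O(n^10 · (log n)^3). For the integral, the leading term of ∫_1^n x^10 (log x)^3 dx is n^11/11 · (log n)^3 (by repeated integration by parts; each step lowers the log-exponent and produces a relatively O(1/log n) correction). Hence S_n ~ 8 · n^11 · (log n)^3 / 11.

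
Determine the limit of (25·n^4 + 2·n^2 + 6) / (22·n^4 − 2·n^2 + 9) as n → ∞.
lim = 25/22

For large n the leading n^4 terms dominate both numerator and denominator. Dividing top and bottom by n^4, every other term tends to 0, leaving 25/22.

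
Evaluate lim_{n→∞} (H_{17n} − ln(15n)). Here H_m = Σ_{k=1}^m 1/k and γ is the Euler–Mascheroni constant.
lim = ln(17/15) + γ

By Euler-Maclaurin, H_m = ln m + γ + O(1/m). So
  H_{17n} − ln(15n) = ln(17n) + γ − ln(15n) + O(1/n)
                       = ln(17/15) + γ + O(1/n).
Hence the limit is ln(17/15) + γ.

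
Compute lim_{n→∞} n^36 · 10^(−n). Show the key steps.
lim = 0

Exponentials with base > 1 dominate every fixed polynomial: for any fixed c, n^c / 10^n → 0 as n → ∞ (e.g. by the ratio test, or by writing 10^n = e^(n ln 10) and noting e^(n ln 10) / n^c → ∞). Hence n^36 · 10^(−n) = n^36 / 10^n → 0.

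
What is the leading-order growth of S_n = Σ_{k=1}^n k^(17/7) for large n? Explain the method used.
S_n ~ (7/24) · n^(24/7)

Integral comparison: Σ_{k=1}^n k^(17/7) = ∫_0^n x^(17/7) dx + O(n^(17/7)). The integral is n^(1 + 17/7) / (1 + 17/7) = n^((17+7)/7) / ((17+7)/7) = (7/24) · n^(24/7).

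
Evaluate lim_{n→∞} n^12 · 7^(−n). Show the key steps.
lim = 0

Exponentials with base > 1 dominate every fixed polynomial: for any fixed c, n^c / 7^n → 0 as n → ∞ (e.g. by the ratio test, or by writing 7^n = e^(n ln 7) and noting e^(n ln 7) / n^c → ∞). Hence n^12 · 7^(−n) = n^12 / 7^n → 0.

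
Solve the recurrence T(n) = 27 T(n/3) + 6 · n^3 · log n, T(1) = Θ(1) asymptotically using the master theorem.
T(n) = Θ(n^3 · (log n)^2)

Here log_3 27 = 3 and f(n) = 6 · n^3 · log n = Θ(n^(log_3 27) · (log n)^1). This is the extended Case 2 of the master theorem (f matches the critical exponent up to log factors), giving T(n) = Θ(n^(log_3 27) · (log n)^(1+1)) = Θ(n^3 · (log n)^2).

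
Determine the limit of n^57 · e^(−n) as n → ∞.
lim = 0

Exponentials with base > 1 dominate every fixed polynomial: for any fixed c, n^c / e^n → 0 as n → ∞ (e.g. by the ratio test, or since e^n grows faster than any power of n). Hence n^57 · e^(−n) = n^57 / e^n → 0.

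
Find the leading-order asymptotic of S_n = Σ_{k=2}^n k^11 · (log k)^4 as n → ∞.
S_n ~ n^12 · (log n)^4 / 12

By integral comparison, S_n = ∫_1^n x^11 · (log x)^4 dx + O(n^11 · (log n)^4). For the integral, the leading term of ∫_1^n x^11 (log x)^4 dx is n^12/12 · (log n)^4 (by repeated integration by parts; each step lowers the log-exponent and produces a relatively O(1/log n) correction). Hence S_n ~ n^12 · (log n)^4 / 12.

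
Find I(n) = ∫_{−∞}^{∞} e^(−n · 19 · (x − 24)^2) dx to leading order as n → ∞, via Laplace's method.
I(n) = sqrt(π/(19n))

Here φ(x) = 19 · (x − 24)^2 has its unique minimum at x* = 24 with φ(x*) = 0 and φ''(x*) = 38. Laplace's method gives
  I(n) ~ e^(−n φ(x*)) · sqrt(2π / (n · φ''(x*))) = sqrt(2π / (38n)) = sqrt(π/(19n)).
This is exact: substituting u = (x − 24)·sqrt(19n) gives I(n) = (1/sqrt(19n)) ∫_{−∞}^{∞} e^(−u^2) du = sqrt(π/(19n)).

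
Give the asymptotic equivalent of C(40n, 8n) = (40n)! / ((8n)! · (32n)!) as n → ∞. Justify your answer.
C(40n, 8n) ~ (3125/256)^(8n) · sqrt(5/(8π·8n))

Write N = 8n. Apply Stirling to each factorial:
  (5N)! ~ sqrt(2π·5N) · (5N/e)^(5N),
  N! ~ sqrt(2π N) · (N/e)^N,
  (4N)! ~ sqrt(2π·4N) · (4N/e)^(4N).
The exponential factors combine to (5N)^(5N) / (N^N · (4N)^(4N)) = 5^(5N)/4^(4N) = (5^5/4^4)^N = (3125/256)^N.
The square-root prefactors combine to sqrt(2π·5N) / (sqrt(2π N)·sqrt(2π·4N)) = sqrt(5 / (2π·4·N)) = sqrt(5/(8π·8n)).
Substituting N = 8n: C(40n, 8n) ~ (3125/256)^(8n) · sqrt(5/(8π·8n)).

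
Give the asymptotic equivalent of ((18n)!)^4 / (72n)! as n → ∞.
((18n)!)^4/(72n)! ~ ((2π·18n)^(3/2) / 2) · 4^(−4·18n)  →  0

Write N = 18n. Stirling: N! ~ sqrt(2π N)(N/e)^N and (4N)! ~ sqrt(2π·4N)·(4N/e)^(4N).
  (N!)^4/(4N)! ~ (2π N)^(4/2) (N/e)^(4N) / [sqrt(2π·4N) (4N/e)^(4N)]
     = (2π N)^(4/2) / sqrt(2π·4N) · (N/(4N))^(4N)
     = (2π N)^((4−1)/2) / 2 · 4^(−4N).
Since 4^4 > 1, the factor 4^(−4N) decays exponentially, so the ratio → 0. Substituting N = 18n gives the stated form.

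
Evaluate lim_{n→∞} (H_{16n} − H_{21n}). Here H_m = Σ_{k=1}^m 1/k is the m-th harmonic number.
lim = ln(16/21)

Euler-Maclaurin gives H_m = ln m + γ + 1/(2m) + O(1/m^2). The γ and O(1/m) terms cancel in the difference:
  H_{16n} − H_{21n} = ln(16n) − ln(21n) + O(1/n) = ln(16/21) + O(1/n).
Hence the limit is ln(16/21).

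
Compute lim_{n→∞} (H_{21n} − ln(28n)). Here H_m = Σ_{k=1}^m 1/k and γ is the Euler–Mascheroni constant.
lim = ln(3/4) + γ

By Euler-Maclaurin, H_m = ln m + γ + O(1/m). So
  H_{21n} − ln(28n) = ln(21n) + γ − ln(28n) + O(1/n)
                       = ln(21/28) + γ + O(1/n).
Hence the limit is ln(21/28) + γ (= ln(3/4)).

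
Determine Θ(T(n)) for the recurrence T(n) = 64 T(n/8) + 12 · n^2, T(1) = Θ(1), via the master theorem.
T(n) = Θ(n^2 log n)

log_8 64 = 2, and f(n) = 12 · n^2 = Θ(n^(log_8 64)). This is Case 2 of the master theorem: T(n) = Θ(f(n) · log n) = Θ(n^2 log n).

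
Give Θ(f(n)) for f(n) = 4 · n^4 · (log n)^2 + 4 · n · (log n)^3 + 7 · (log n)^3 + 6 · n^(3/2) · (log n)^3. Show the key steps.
f(n) ∈ Θ(n^4 · (log n)^2)

Compare the terms by growth order. For large n, n^a · (log n)^b dominates n^a' · (log n)^b' iff a > a', or (a = a' and b > b'). Ranking the 4 terms shows the dominant one is 4 · n^4 · (log n)^2. Hence f(n) ∈ Θ(n^4 · (log n)^2).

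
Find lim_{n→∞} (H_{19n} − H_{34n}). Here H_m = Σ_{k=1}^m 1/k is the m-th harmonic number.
lim = ln(19/34)

Euler-Maclaurin gives H_m = ln m + γ + 1/(2m) + O(1/m^2). The γ and O(1/m) terms cancel in the difference:
  H_{19n} − H_{34n} = ln(19n) − ln(34n) + O(1/n) = ln(19/34) + O(1/n).
Hence the limit is ln(19/34).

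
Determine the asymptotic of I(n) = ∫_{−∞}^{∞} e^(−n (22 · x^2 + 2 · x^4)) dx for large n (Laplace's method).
I(n) ~ sqrt(π/(22n))

φ(x) = 22 · x^2 + 2 · x^4 has its unique global minimum at x* = 0 (since φ'(x) = 44x + 8x^3 = 0 only at x = 0 for real x with both coefficients positive, and φ → ∞ as |x| → ∞). At x* = 0, φ(0) = 0 and φ''(0) = 44. Laplace's method then gives
  I(n) ~ sqrt(2π / (n · φ''(0))) · e^(−n φ(0)) = sqrt(2π / (44n)) = sqrt(π/(22n)).
The 2 · x^4 term contributes only at subleading order (an O(1/n) relative correction).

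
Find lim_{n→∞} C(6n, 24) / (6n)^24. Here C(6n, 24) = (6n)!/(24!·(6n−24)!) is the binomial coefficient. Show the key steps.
lim = 1/24! = 1/620448401733239439360000

With N = 6n → ∞: C(N, 24) / N^24 = [N(N−1)…(N−23)] / (24! · N^24) = (1/24!) · 1 · (1 − 1/(6n)) · … · (1 − 23/(6n)). Each factor → 1 as N → ∞, so the limit is 1/24! = 1/620448401733239439360000.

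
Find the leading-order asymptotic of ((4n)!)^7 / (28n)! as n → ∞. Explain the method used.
((4n)!)^7/(28n)! ~ ((2π·4n)^(6/2) / sqrt(7)) · 7^(−7·4n)  →  0

Write N = 4n. Stirling: N! ~ sqrt(2π N)(N/e)^N and (7N)! ~ sqrt(2π·7N)·(7N/e)^(7N).
  (N!)^7/(7N)! ~ (2π N)^(7/2) (N/e)^(7N) / [sqrt(2π·7N) (7N/e)^(7N)]
     = (2π N)^(7/2) / sqrt(2π·7N) · (N/(7N))^(7N)
     = (2π N)^((7−1)/2) / sqrt(7) · 7^(−7N).
Since 7^7 > 1, the factor 7^(−7N) decays exponentially, so the ratio → 0. Substituting N = 4n gives the stated form.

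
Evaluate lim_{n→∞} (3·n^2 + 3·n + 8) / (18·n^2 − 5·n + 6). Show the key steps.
lim = 3/18 = 1/6

For large n the leading n^2 terms dominate both numerator and denominator. Dividing top and bottom by n^2, every other term tends to 0, leaving 3/18 = 1/6.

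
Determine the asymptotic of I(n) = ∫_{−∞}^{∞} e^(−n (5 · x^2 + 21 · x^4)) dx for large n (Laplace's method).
I(n) ~ sqrt(π/(5n))

φ(x) = 5 · x^2 + 21 · x^4 has its unique global minimum at x* = 0 (since φ'(x) = 10x + 84x^3 = 0 only at x = 0 for real x with both coefficients positive, and φ → ∞ as |x| → ∞). At x* = 0, φ(0) = 0 and φ''(0) = 10. Laplace's method then gives
  I(n) ~ sqrt(2π / (n · φ''(0))) · e^(−n φ(0)) = sqrt(2π / (10n)) = sqrt(π/(5n)).
The 21 · x^4 term contributes only at subleading order (an O(1/n) relative correction).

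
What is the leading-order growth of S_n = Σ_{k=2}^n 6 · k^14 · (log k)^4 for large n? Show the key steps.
S_n ~ 2 · n^15 · (log n)^4 / 5

By integral comparison, S_n = ∫_1^n 6 · x^14 · (log x)^4 dx + O(n^14 · (log n)^4). For the integral, the leading term of ∫_1^n x^14 (log x)^4 dx is n^15/15 · (log n)^4 (by repeated integration by parts; each step lowers the log-exponent and produces a relatively O(1/log n) correction). Hence S_n ~ 2 · n^15 · (log n)^4 / 5.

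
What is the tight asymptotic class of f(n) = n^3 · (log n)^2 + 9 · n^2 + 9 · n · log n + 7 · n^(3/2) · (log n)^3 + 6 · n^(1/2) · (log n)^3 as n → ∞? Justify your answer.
f(n) ∈ Θ(n^3 · (log n)^2)

Compare the terms by growth order. For large n, n^a · (log n)^b dominates n^a' · (log n)^b' iff a > a', or (a = a' and b > b'). Ranking the 5 terms shows the dominant one is n^3 · (log n)^2. Hence f(n) ∈ Θ(n^3 · (log n)^2).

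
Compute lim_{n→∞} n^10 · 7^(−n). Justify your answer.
lim = 0

Exponentials with base > 1 dominate every fixed polynomial: for any fixed c, n^c / 7^n → 0 as n → ∞ (e.g. by the ratio test, or by writing 7^n = e^(n ln 7) and noting e^(n ln 7) / n^c → ∞). Hence n^10 · 7^(−n) = n^10 / 7^n → 0.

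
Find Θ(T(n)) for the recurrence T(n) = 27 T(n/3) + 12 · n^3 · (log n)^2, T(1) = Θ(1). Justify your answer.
T(n) = Θ(n^3 · (log n)^3)

Here log_3 27 = 3 and f(n) = 12 · n^3 · (log n)^2 = Θ(n^(log_3 27) · (log n)^2). This is the extended Case 2 of the master theorem (f matches the critical exponent up to log factors), giving T(n) = Θ(n^(log_3 27) · (log n)^(2+1)) = Θ(n^3 · (log n)^3).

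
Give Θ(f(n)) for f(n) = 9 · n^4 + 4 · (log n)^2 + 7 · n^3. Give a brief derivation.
f(n) ∈ Θ(n^4)

Compare the terms by growth order. For large n, n^a · (log n)^b dominates n^a' · (log n)^b' iff a > a', or (a = a' and b > b'). Ranking the 3 terms shows the dominant one is 9 · n^4. Hence f(n) ∈ Θ(n^4).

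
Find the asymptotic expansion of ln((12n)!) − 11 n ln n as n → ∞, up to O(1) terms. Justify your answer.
ln((12n)!) − 11 n ln n = n ln n + 12(ln 12 − 1) n + (1/2) ln(2π·12n) + O(1/n)

Stirling: ln((12n)!) = 12n ln(12n) − 12n + (1/2) ln(2π·12n) + O(1/n).
Expand 12n ln(12n) = 12n (ln n + ln 12) = 12n ln n + 12n ln 12.
Subtract 11n ln n: leading term is (12 − 11) n ln n = n ln n. The next term is 12n ln 12 − 12n = 12(ln 12 − 1) n. Then the (1/2) ln(2π·12n) correction.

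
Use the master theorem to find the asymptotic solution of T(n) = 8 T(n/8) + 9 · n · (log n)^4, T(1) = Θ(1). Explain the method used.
T(n) = Θ(n · (log n)^5)

Here log_8 8 = 1 and f(n) = 9 · n · (log n)^4 = Θ(n^(log_8 8) · (log n)^4). This is the extended Case 2 of the master theorem (f matches the critical exponent up to log factors), giving T(n) = Θ(n^(log_8 8) · (log n)^(4+1)) = Θ(n · (log n)^5).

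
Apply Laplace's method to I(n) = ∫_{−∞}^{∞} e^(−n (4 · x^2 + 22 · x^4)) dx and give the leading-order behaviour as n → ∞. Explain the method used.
I(n) ~ sqrt(π/(4n))

φ(x) = 4 · x^2 + 22 · x^4 has its unique global minimum at x* = 0 (since φ'(x) = 8x + 88x^3 = 0 only at x = 0 for real x with both coefficients positive, and φ → ∞ as |x| → ∞). At x* = 0, φ(0) = 0 and φ''(0) = 8. Laplace's method then gives
  I(n) ~ sqrt(2π / (n · φ''(0))) · e^(−n φ(0)) = sqrt(2π / (8n)) = sqrt(π/(4n)).
The 22 · x^4 term contributes only at subleading order (an O(1/n) relative correction).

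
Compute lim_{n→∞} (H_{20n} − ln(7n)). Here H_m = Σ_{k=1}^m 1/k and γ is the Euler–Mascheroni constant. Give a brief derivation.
lim = ln(20/7) + γ

By Euler-Maclaurin, H_m = ln m + γ + O(1/m). So
  H_{20n} − ln(7n) = ln(20n) + γ − ln(7n) + O(1/n)
                       = ln(20/7) + γ + O(1/n).
Hence the limit is ln(20/7) + γ.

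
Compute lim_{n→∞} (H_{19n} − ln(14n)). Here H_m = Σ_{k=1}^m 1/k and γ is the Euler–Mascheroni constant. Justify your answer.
lim = ln(19/14) + γ

By Euler-Maclaurin, H_m = ln m + γ + O(1/m). So
  H_{19n} − ln(14n) = ln(19n) + γ − ln(14n) + O(1/n)
                       = ln(19/14) + γ + O(1/n).
Hence the limit is ln(19/14) + γ.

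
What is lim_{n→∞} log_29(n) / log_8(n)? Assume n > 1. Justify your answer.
lim = ln(8) / ln(29) = log_29(8)

Change of base: log_29(n) = ln n / ln 29 and log_8(n) = ln n / ln 8. The ratio is (ln n / ln 29) · (ln 8 / ln n) = ln 8 / ln 29, a constant independent of n. So the limit is ln 8 / ln 29 = log_29(8).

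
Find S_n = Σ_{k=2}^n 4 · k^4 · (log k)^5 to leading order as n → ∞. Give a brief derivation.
S_n ~ 4 · n^5 · (log n)^5 / 5

By integral comparison, S_n = ∫_1^n 4 · x^4 · (log x)^5 dx + O(n^4 · (log n)^5). For the integral, the leading term of ∫_1^n x^4 (log x)^5 dx is n^5/5 · (log n)^5 (by repeated integration by parts; each step lowers the log-exponent and produces a relatively O(1/log n) correction). Hence S_n ~ 4 · n^5 · (log n)^5 / 5.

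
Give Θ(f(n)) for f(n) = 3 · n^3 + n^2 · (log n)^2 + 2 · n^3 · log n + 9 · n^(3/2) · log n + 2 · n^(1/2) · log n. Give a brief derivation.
f(n) ∈ Θ(n^3 · log n)

Compare the terms by growth order. For large n, n^a · (log n)^b dominates n^a' · (log n)^b' iff a > a', or (a = a' and b > b'). Ranking the 5 terms shows the dominant one is 2 · n^3 · log n. Hence f(n) ∈ Θ(n^3 · log n).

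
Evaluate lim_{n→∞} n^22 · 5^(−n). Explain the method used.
lim = 0

Exponentials with base > 1 dominate every fixed polynomial: for any fixed c, n^c / 5^n → 0 as n → ∞ (e.g. by the ratio test, or by writing 5^n = e^(n ln 5) and noting e^(n ln 5) / n^c → ∞). Hence n^22 · 5^(−n) = n^22 / 5^n → 0.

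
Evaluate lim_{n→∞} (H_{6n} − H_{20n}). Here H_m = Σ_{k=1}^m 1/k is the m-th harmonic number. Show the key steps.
lim = ln(6/20) = ln(3/10)

Euler-Maclaurin gives H_m = ln m + γ + 1/(2m) + O(1/m^2). The γ and O(1/m) terms cancel in the difference:
  H_{6n} − H_{20n} = ln(6n) − ln(20n) + O(1/n) = ln(6/20) + O(1/n).
Hence the limit is ln(6/20) = ln(3/10).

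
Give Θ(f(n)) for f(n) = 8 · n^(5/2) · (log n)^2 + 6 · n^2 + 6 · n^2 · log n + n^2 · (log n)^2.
f(n) ∈ Θ(n^(5/2) · (log n)^2)

Compare the terms by growth order. For large n, n^a · (log n)^b dominates n^a' · (log n)^b' iff a > a', or (a = a' and b > b'). Ranking the 4 terms shows the dominant one is 8 · n^(5/2) · (log n)^2. Hence f(n) ∈ Θ(n^(5/2) · (log n)^2).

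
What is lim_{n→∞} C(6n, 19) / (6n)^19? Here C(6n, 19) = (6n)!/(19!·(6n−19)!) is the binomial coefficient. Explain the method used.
lim = 1/19! = 1/121645100408832000

With N = 6n → ∞: C(N, 19) / N^19 = [N(N−1)…(N−18)] / (19! · N^19) = (1/19!) · 1 · (1 − 1/(6n)) · … · (1 − 18/(6n)). Each factor → 1 as N → ∞, so the limit is 1/19! = 1/121645100408832000.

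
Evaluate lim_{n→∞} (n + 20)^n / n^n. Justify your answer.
lim = e^20

Rewrite as (1 + 20/n)^(n). By the standard limit (1 + x/n)^n → e^x, we have (1 + 20/n)^n → e^20, and raising to the 1st power gives e^20.
More precisely, ln[(1 + 20/n)^(n)] = n · ln(1 + 20/n) = n · (20/n + O(1/n^2)) = 20 + O(1/n) → 20.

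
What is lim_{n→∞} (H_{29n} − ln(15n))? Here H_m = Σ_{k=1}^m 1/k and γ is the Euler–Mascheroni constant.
lim = ln(29/15) + γ

By Euler-Maclaurin, H_m = ln m + γ + O(1/m). So
  H_{29n} − ln(15n) = ln(29n) + γ − ln(15n) + O(1/n)
                       = ln(29/15) + γ + O(1/n).
Hence the limit is ln(29/15) + γ.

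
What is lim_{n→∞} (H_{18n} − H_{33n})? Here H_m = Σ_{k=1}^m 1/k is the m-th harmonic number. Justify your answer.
lim = ln(18/33) = ln(6/11)

Euler-Maclaurin gives H_m = ln m + γ + 1/(2m) + O(1/m^2). The γ and O(1/m) terms cancel in the difference:
  H_{18n} − H_{33n} = ln(18n) − ln(33n) + O(1/n) = ln(18/33) + O(1/n).
Hence the limit is ln(18/33) = ln(6/11).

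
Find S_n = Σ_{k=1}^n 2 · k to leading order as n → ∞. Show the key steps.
S_n ~ n^2

By integral comparison (Euler-Maclaurin), Σ_{k=1}^n 2 · k = 2 · ∫_0^n x^1 dx + O(n) = 2 · n^2/2 = n^2 + O(n). (Equivalently, Faulhaber's formula gives the same leading term.)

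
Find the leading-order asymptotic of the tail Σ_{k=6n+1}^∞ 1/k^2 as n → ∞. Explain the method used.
Σ_{k>6n} 1/k^2 ~ 1/(1 · (6n))

Compare to the integral: ∫_{6n}^∞ x^(−2) dx = [−x^(−1)/1]_{6n}^∞ = 1/((2−1)·(6n)). Euler-Maclaurin then gives
  Σ_{k>6n} 1/k^2 = ∫_{6n}^∞ dx/x^2 − 1/(2·(6n)^2) + O(1/(6n)^3).
(Equivalently this is ζ(2) − Σ_{k≤6n} 1/k^2.)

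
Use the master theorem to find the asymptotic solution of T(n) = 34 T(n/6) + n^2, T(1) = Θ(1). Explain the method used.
T(n) = Θ(n^2)

log_6 34 ≈ 1.968. f(n) = n^2 dominates n^(log_6 34) since 2 > 1.968, and the regularity condition a·f(n/b) = 34·(n/6)^2 = (34/36)·n^2 ≤ c·f(n) holds with c = 34/36 ≈ 0.944 < 1. So this is Case 3: T(n) = Θ(f(n)) = Θ(n^2).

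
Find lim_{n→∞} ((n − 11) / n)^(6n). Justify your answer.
lim = e^(−66)

Rewrite as (1 − 11/n)^(6n). By the standard limit (1 + x/n)^n → e^x, we have (1 − 11/n)^n → e^(−11), and raising to the 6th power gives e^(−66).
More precisely, ln[(1 − 11/n)^(6n)] = 6n · ln(1 − 11/n) = 6n · (-11/n + O(1/n^2)) = -66 + O(1/n) → -66.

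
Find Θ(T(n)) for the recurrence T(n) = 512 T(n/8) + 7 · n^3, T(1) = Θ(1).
T(n) = Θ(n^3 log n)

log_8 512 = 3, and f(n) = 7 · n^3 = Θ(n^(log_8 512)). This is Case 2 of the master theorem: T(n) = Θ(f(n) · log n) = Θ(n^3 log n).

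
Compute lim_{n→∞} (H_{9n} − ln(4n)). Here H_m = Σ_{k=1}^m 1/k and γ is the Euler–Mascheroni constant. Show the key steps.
lim = ln(9/4) + γ

By Euler-Maclaurin, H_m = ln m + γ + O(1/m). So
  H_{9n} − ln(4n) = ln(9n) + γ − ln(4n) + O(1/n)
                       = ln(9/4) + γ + O(1/n).
Hence the limit is ln(9/4) + γ.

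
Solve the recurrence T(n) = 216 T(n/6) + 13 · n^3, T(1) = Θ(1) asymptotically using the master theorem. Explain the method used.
T(n) = Θ(n^3 log n)

log_6 216 = 3, and f(n) = 13 · n^3 = Θ(n^(log_6 216)). This is Case 2 of the master theorem: T(n) = Θ(f(n) · log n) = Θ(n^3 log n).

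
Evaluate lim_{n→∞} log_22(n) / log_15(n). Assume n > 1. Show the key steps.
lim = ln(15) / ln(22) = log_22(15)

Change of base: log_22(n) = ln n / ln 22 and log_15(n) = ln n / ln 15. The ratio is (ln n / ln 22) · (ln 15 / ln n) = ln 15 / ln 22, a constant independent of n. So the limit is ln 15 / ln 22 = log_22(15).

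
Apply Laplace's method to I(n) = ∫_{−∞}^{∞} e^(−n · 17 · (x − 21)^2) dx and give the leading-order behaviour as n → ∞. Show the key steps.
I(n) = sqrt(π/(17n))

Here φ(x) = 17 · (x − 21)^2 has its unique minimum at x* = 21 with φ(x*) = 0 and φ''(x*) = 34. Laplace's method gives
  I(n) ~ e^(−n φ(x*)) · sqrt(2π / (n · φ''(x*))) = sqrt(2π / (34n)) = sqrt(π/(17n)).
This is exact: substituting u = (x − 21)·sqrt(17n) gives I(n) = (1/sqrt(17n)) ∫_{−∞}^{∞} e^(−u^2) du = sqrt(π/(17n)).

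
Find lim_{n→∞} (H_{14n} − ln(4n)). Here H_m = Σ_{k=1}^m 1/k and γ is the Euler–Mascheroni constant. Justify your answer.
lim = ln(7/2) + γ

By Euler-Maclaurin, H_m = ln m + γ + O(1/m). So
  H_{14n} − ln(4n) = ln(14n) + γ − ln(4n) + O(1/n)
                       = ln(14/4) + γ + O(1/n).
Hence the limit is ln(14/4) + γ (= ln(7/2)).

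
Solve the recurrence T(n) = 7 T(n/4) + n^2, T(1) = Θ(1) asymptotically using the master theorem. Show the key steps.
T(n) = Θ(n^2)

log_4 7 ≈ 1.404. f(n) = n^2 dominates n^(log_4 7) since 2 > 1.404, and the regularity condition a·f(n/b) = 7·(n/4)^2 = (7/16)·n^2 ≤ c·f(n) holds with c = 7/16 ≈ 0.438 < 1. So this is Case 3: T(n) = Θ(f(n)) = Θ(n^2).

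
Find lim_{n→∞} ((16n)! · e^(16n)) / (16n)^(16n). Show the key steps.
lim = ∞

Stirling: (16n)! ~ sqrt(2π·16n) · (16n/e)^(16n). Hence
  (16n)! · e^(16n) / (16n)^(16n) ~ sqrt(2π·16n) = sqrt(2π·16) · sqrt(n) → ∞.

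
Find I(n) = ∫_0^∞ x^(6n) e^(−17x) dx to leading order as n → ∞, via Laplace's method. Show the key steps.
I(n) ~ (sqrt(2π·6n) / 17) · (6n/(17e))^(6n)

Write the integrand as exp(6n ln x − 17x) and set f(x) = 6n ln x − 17x. Then f'(x) = 6n/x − 17 = 0 at x* = 6n/17, and f''(x*) = −6n/x*^2 = −17^2/(6n). Laplace's method (interior maximum) gives
  I(n) ~ e^(f(x*)) · sqrt(2π / |f''(x*)|)
        = exp(6n ln(6n/17) − 6n) · sqrt(2π · 6n / 17^2)
        = (6n/17)^(6n) e^(−6n) · sqrt(2π·6n) / 17
        = (sqrt(2π·6n) / 17) · (6n/(17e))^(6n).
This matches Γ(6n+1)/17^(6n+1) with Stirling applied to Γ.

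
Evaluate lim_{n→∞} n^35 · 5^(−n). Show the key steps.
lim = 0

Exponentials with base > 1 dominate every fixed polynomial: for any fixed c, n^c / 5^n → 0 as n → ∞ (e.g. by the ratio test, or by writing 5^n = e^(n ln 5) and noting e^(n ln 5) / n^c → ∞). Hence n^35 · 5^(−n) = n^35 / 5^n → 0.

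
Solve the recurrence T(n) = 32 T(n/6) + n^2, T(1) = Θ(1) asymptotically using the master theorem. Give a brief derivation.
T(n) = Θ(n^2)

log_6 32 ≈ 1.934. f(n) = n^2 dominates n^(log_6 32) since 2 > 1.934, and the regularity condition a·f(n/b) = 32·(n/6)^2 = (32/36)·n^2 ≤ c·f(n) holds with c = 32/36 ≈ 0.889 < 1. So this is Case 3: T(n) = Θ(f(n)) = Θ(n^2).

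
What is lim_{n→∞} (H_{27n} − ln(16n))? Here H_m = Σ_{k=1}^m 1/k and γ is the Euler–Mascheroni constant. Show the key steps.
lim = ln(27/16) + γ

By Euler-Maclaurin, H_m = ln m + γ + O(1/m). So
  H_{27n} − ln(16n) = ln(27n) + γ − ln(16n) + O(1/n)
                       = ln(27/16) + γ + O(1/n).
Hence the limit is ln(27/16) + γ.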